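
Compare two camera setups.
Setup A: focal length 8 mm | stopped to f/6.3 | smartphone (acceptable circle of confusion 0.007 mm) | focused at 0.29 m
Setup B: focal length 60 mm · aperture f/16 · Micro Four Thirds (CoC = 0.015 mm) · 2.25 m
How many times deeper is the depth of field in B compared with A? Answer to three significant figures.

Setup A: H = 8²/(6.3×0.007) + 8 ≈ 1459.2 mm; DoF = Df − Dn = 359.94 − 242.82 ≈ 117.12 mm.
Setup B: H = 60²/(16×0.015) + 60 ≈ 15060.0 mm; DoF = Df − Dn = 2634.66 − 1963.35 ≈ 671.31 mm.
Ratio = 671.31 / 117.12 ≈ 5.73.

5.73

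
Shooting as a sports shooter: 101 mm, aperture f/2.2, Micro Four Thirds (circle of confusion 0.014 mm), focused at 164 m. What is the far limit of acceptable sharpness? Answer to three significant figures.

Hyperfocal distance H = f²/(N·c) + f = 101²/(2.2 × 0.014) + 101 = 10201/0.0308 + 101 ≈ 331302.3 mm ≈ 331.3 m.
Far limit Df = s·(H − f)/(H − s) = 164000 × (331302.3 − 101) / (331302.3 − 164000) = 164000 × 331201.3 / 167302.3 ≈ 324664 mm ≈ 325 m.

325 m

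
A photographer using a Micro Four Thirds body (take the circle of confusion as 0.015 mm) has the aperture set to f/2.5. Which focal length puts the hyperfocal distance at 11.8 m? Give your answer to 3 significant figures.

From H = f²/(N·c) + f, with f ≪ H: f ≈ √(H·N·c) = √(11800 × 2.5 × 0.015) = √442.50 ≈ 21.04 mm.
The +f correction barely moves this — solving exactly, f² + N·c·f − N·c·H = 0 ⇒ f = (−N·c + √((N·c)² + 4·N·c·H))/2 = (−0.0375 + √1770.0)/2 ≈ 21.017 mm, so f ≈ 21.0 mm.

21.0 mm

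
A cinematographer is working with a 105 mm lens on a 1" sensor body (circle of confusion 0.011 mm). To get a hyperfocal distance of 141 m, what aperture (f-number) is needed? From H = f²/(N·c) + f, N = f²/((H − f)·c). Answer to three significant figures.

f/7.11

Rearrange H = f²/(N·c) + f for N: N = f² / ((H − f)·c).
N = 105² / ((141000 − 105) × 0.011) = 11025 / 1550 ≈ 7.11.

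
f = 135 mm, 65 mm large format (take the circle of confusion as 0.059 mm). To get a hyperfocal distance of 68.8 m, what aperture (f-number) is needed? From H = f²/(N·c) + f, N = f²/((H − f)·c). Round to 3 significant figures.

f/4.50

Rearrange H = f²/(N·c) + f for N: N = f² / ((H − f)·c).
N = 135² / ((68800 − 135) × 0.059) = 18225 / 4051 ≈ 4.50.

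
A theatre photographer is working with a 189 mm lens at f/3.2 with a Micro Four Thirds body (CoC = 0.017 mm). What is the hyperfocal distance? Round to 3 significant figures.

Hyperfocal distance H = f²/(N·c) + f = 189²/(3.2 × 0.017) + 189 = 35721/0.0544 + 189 ≈ 656825.0 mm ≈ 657 m.

657 m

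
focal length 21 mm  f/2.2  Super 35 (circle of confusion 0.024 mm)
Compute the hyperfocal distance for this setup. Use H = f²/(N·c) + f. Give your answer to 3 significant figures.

Hyperfocal distance H = f²/(N·c) + f = 21²/(2.2 × 0.024) + 21 = 441/0.0528 + 21 ≈ 8373.3 mm ≈ 8.37 m.

8.37 m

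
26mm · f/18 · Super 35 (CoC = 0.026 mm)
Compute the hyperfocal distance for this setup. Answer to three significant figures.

1.47 m

Hyperfocal distance H = f²/(N·c) + f = 26²/(18 × 0.026) + 26 = 676/0.468 + 26 ≈ 1470.4 mm ≈ 1.47 m.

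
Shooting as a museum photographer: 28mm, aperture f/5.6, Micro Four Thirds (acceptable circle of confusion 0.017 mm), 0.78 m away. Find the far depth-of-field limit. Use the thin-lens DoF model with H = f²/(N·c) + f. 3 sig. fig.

Hyperfocal distance H = f²/(N·c) + f = 28²/(5.6 × 0.017) + 28 = 784/0.0952 + 28 ≈ 8263.3 mm ≈ 8.263 m.
Far limit Df = s·(H − f)/(H − s) = 780 × (8263.3 − 28) / (8263.3 − 780) = 780 × 8235.3 / 7483.3 ≈ 858.38 mm ≈ 0.858 m.

0.858 m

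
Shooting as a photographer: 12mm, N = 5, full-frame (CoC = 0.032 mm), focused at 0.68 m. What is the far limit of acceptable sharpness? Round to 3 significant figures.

Hyperfocal distance H = f²/(N·c) + f = 12²/(5 × 0.032) + 12 = 144/0.16 + 12 ≈ 912.0 mm ≈ 0.912 m.
Far limit Df = s·(H − f)/(H − s) = 680 × (912.0 − 12) / (912.0 − 680) = 680 × 900.0 / 232.0 ≈ 2637.9 mm ≈ 2.64 m.

2.64 m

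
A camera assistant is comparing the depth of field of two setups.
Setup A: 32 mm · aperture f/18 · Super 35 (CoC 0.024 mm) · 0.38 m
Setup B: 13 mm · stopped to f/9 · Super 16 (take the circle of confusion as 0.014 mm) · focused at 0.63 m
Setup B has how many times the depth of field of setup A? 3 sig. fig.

6.45

Setup A: H = 32²/(18×0.024) + 32 ≈ 2402.4 mm; DoF = Df − Dn = 445.39 − 331.35 ≈ 114.04 mm.
Setup B: H = 13²/(9×0.014) + 13 ≈ 1354.3 mm; DoF = Df − Dn = 1166.69 − 431.50 ≈ 735.19 mm.
Ratio = 735.19 / 114.04 ≈ 6.45.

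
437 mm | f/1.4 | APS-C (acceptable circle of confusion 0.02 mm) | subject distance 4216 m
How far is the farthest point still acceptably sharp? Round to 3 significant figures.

11000 m

Hyperfocal distance H = f²/(N·c) + f = 437²/(1.4 × 0.02) + 437 = 190969/0.028 + 437 ≈ 6820758.4 mm ≈ 6821 m.
Far limit Df = s·(H − f)/(H − s) = 4216000 × (6820758.4 − 437) / (6820758.4 − 4216000) = 4216000 × 6820321.4 / 2604758.4 ≈ 11039210 mm ≈ 11000 m.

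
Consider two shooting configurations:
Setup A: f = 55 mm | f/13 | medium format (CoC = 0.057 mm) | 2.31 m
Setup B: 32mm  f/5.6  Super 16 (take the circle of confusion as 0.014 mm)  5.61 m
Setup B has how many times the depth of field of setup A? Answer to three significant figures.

1.60

Setup A: H = 55²/(13×0.057) + 55 ≈ 4137.3 mm; DoF = Df − Dn = 5160.6 − 1488.0 ≈ 3672.6 mm.
Setup B: H = 32²/(5.6×0.014) + 32 ≈ 13093.2 mm; DoF = Df − Dn = 9791.7 − 3931.1 ≈ 5860.6 mm.
Ratio = 5860.6 / 3672.6 ≈ 1.60.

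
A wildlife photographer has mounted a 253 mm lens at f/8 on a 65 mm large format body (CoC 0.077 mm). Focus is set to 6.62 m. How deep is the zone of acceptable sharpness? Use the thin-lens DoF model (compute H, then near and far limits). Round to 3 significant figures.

0.814 m

Hyperfocal distance H = f²/(N·c) + f = 253²/(8 × 0.077) + 253 = 64009/0.616 + 253 ≈ 104163.7 mm ≈ 104.2 m.
Near limit Dn = s·(H − f)/(H + s − 2f) = 6620 × (104163.7 − 253) / (104163.7 + 6620 − 2 × 253) = 6620 × 103910.7 / 110277.7 ≈ 6237.79 mm.
Far limit Df = s·(H − f)/(H − s) = 6620 × (104163.7 − 253) / (104163.7 − 6620) = 6620 × 103910.7 / 97543.7 ≈ 7052.11 mm.
Depth of field = Df − Dn = 7052.11 − 6237.79 ≈ 814.32 mm ≈ 0.814 m.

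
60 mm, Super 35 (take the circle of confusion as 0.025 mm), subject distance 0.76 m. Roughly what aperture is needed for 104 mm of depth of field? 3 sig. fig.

Write h = H − f = f²/(N·c). The thin-lens limits are Dn = s·h/(h + (s−f)) and Df = s·h/(h − (s−f)), so DoF = Df − Dn = 2·s·(s−f)·h / (h² − (s−f)²).
That is a quadratic in h: DoF·h² − 2·s·(s−f)·h − DoF·(s−f)² = 0 ⇒ h = (s−f)·(s + √(s² + DoF²)) / DoF = 700 × (760 + √(760² + 104²)) / 104 = 700 × (760 + 767.083) / 104 ≈ 10278 mm.
Then N = f²/(c·h) = 60² / (0.025 × 10278) = 3600 / 256.96 ≈ 14.

f/14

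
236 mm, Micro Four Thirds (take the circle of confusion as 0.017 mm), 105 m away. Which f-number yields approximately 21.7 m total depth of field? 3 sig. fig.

f/3.20

Write h = H − f = f²/(N·c). The thin-lens limits are Dn = s·h/(h + (s−f)) and Df = s·h/(h − (s−f)), so DoF = Df − Dn = 2·s·(s−f)·h / (h² − (s−f)²).
That is a quadratic in h: DoF·h² − 2·s·(s−f)·h − DoF·(s−f)² = 0 ⇒ h = (s−f)·(s + √(s² + DoF²)) / DoF = 104764 × (105000 + √(105000² + 21700²)) / 21700 = 104764 × (105000 + 107219) / 21700 ≈ 1024558 mm.
Then N = f²/(c·h) = 236² / (0.017 × 1024558) = 55696 / 17417 ≈ 3.20.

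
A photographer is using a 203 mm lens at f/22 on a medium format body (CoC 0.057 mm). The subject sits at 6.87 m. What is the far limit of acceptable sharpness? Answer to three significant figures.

Hyperfocal distance H = f²/(N·c) + f = 203²/(22 × 0.057) + 203 = 41209/1.254 + 203 ≈ 33065.0 mm ≈ 33.07 m.
Far limit Df = s·(H − f)/(H − s) = 6870 × (33065.0 − 203) / (33065.0 − 6870) = 6870 × 32862.0 / 26195.0 ≈ 8618.5 mm ≈ 8.62 m.

8.62 m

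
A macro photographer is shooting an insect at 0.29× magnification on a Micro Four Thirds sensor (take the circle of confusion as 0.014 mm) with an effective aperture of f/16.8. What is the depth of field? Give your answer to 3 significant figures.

5.59 mm

At magnification m, DoF ≈ 2·N_eff·c/m² = 2 × 16.8 × 0.014 / 0.29² = 0.4704 / 0.0841 ≈ 5.59 mm.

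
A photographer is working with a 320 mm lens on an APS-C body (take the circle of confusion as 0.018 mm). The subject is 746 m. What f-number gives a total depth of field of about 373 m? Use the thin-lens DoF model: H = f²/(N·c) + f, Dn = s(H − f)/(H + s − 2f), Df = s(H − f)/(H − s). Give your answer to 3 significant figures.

f/1.80

Write h = H − f = f²/(N·c). The thin-lens limits are Dn = s·h/(h + (s−f)) and Df = s·h/(h − (s−f)), so DoF = Df − Dn = 2·s·(s−f)·h / (h² − (s−f)²).
That is a quadratic in h: DoF·h² − 2·s·(s−f)·h − DoF·(s−f)² = 0 ⇒ h = (s−f)·(s + √(s² + DoF²)) / DoF = 745680 × (746000 + √(746000² + 373000²)) / 373000 = 745680 × (746000 + 834053) / 373000 ≈ 3158751 mm.
Then N = f²/(c·h) = 320² / (0.018 × 3158751) = 102400 / 56858 ≈ 1.80.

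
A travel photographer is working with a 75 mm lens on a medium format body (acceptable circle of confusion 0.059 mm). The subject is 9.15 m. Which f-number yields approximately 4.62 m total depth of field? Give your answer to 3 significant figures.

Write h = H − f = f²/(N·c). The thin-lens limits are Dn = s·h/(h + (s−f)) and Df = s·h/(h − (s−f)), so DoF = Df − Dn = 2·s·(s−f)·h / (h² − (s−f)²).
That is a quadratic in h: DoF·h² − 2·s·(s−f)·h − DoF·(s−f)² = 0 ⇒ h = (s−f)·(s + √(s² + DoF²)) / DoF = 9075 × (9150 + √(9150² + 4620²)) / 4620 = 9075 × (9150 + 10250.2) / 4620 ≈ 38108 mm.
Then N = f²/(c·h) = 75² / (0.059 × 38108) = 5625 / 2248.3 ≈ 2.50.

f/2.50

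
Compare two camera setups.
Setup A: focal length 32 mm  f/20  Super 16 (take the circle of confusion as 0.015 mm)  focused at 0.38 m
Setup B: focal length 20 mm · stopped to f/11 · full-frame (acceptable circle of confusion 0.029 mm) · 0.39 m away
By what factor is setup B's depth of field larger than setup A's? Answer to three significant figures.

3.22

Setup A: H = 32²/(20×0.015) + 32 ≈ 3445.3 mm; DoF = Df − Dn = 423.140 − 344.842 ≈ 78.298 mm.
Setup B: H = 20²/(11×0.029) + 20 ≈ 1273.9 mm; DoF = Df − Dn = 553.25 − 301.14 ≈ 252.11 mm.
Ratio = 252.11 / 78.298 ≈ 3.22.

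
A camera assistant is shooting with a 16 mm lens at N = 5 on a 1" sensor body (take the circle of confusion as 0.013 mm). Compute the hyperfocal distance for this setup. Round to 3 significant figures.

3.95 m

Hyperfocal distance H = f²/(N·c) + f = 16²/(5 × 0.013) + 16 = 256/0.065 + 16 ≈ 3954.5 mm ≈ 3.95 m.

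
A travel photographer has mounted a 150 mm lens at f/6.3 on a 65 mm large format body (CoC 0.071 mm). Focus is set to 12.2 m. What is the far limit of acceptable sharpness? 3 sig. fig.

16.0 m

Hyperfocal distance H = f²/(N·c) + f = 150²/(6.3 × 0.071) + 150 = 22500/0.4473 + 150 ≈ 50451.8 mm ≈ 50.45 m.
Far limit Df = s·(H − f)/(H − s) = 12200 × (50451.8 − 150) / (50451.8 − 12200) = 12200 × 50301.8 / 38251.8 ≈ 16043 mm ≈ 16.0 m.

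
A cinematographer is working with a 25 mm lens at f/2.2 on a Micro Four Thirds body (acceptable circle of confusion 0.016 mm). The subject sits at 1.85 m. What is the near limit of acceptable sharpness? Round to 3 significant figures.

Hyperfocal distance H = f²/(N·c) + f = 25²/(2.2 × 0.016) + 25 = 625/0.0352 + 25 ≈ 17780.7 mm ≈ 17.78 m.
Near limit Dn = s·(H − f)/(H + s − 2f) = 1850 × (17780.7 − 25) / (17780.7 + 1850 − 2 × 25) = 1850 × 17755.7 / 19580.7 ≈ 1677.6 mm ≈ 1.68 m.

1.68 m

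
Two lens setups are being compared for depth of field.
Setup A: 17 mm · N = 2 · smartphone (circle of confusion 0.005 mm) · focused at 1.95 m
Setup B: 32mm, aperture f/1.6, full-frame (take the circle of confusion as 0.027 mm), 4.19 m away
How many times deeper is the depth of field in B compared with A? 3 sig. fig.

5.79

Setup A: H = 17²/(2×0.005) + 17 ≈ 28917.0 mm; DoF = Df − Dn = 2089.78 − 1827.75 ≈ 262.03 mm.
Setup B: H = 32²/(1.6×0.027) + 32 ≈ 23735.7 mm; DoF = Df − Dn = 5081.3 − 3564.7 ≈ 1516.6 mm.
Ratio = 1516.6 / 262.03 ≈ 5.79.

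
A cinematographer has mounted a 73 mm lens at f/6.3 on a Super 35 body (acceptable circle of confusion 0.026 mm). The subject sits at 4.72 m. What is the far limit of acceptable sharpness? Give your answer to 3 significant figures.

Hyperfocal distance H = f²/(N·c) + f = 73²/(6.3 × 0.026) + 73 = 5329/0.1638 + 73 ≈ 32606.6 mm ≈ 32.61 m.
Far limit Df = s·(H − f)/(H − s) = 4720 × (32606.6 − 73) / (32606.6 − 4720) = 4720 × 32533.6 / 27886.6 ≈ 5506.5 mm ≈ 5.51 m.

5.51 m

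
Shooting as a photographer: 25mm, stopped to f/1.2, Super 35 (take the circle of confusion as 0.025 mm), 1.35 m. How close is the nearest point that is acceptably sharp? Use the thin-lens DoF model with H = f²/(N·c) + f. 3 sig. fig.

1.27 m

Hyperfocal distance H = f²/(N·c) + f = 25²/(1.2 × 0.025) + 25 = 625/0.03 + 25 ≈ 20858.3 mm ≈ 20.86 m.
Near limit Dn = s·(H − f)/(H + s − 2f) = 1350 × (20858.3 − 25) / (20858.3 + 1350 − 2 × 25) = 1350 × 20833.3 / 22158.3 ≈ 1269.3 mm ≈ 1.27 m.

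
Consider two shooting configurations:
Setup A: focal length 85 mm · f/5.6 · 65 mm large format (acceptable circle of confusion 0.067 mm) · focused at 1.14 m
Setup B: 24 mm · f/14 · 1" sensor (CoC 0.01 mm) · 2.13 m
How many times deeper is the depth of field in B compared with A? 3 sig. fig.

Setup A: H = 85²/(5.6×0.067) + 85 ≈ 19341.4 mm; DoF = Df − Dn = 1206.08 − 1080.79 ≈ 125.29 mm.
Setup B: H = 24²/(14×0.01) + 24 ≈ 4138.3 mm; DoF = Df − Dn = 4363.6 − 1408.8 ≈ 2954.8 mm.
Ratio = 2954.8 / 125.29 ≈ 23.6.

23.6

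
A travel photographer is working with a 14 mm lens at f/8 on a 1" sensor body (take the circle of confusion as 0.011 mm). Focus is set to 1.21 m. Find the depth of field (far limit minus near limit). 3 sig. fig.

Hyperfocal distance H = f²/(N·c) + f = 14²/(8 × 0.011) + 14 = 196/0.088 + 14 ≈ 2241.3 mm ≈ 2.241 m.
Near limit Dn = s·(H − f)/(H + s − 2f) = 1210 × (2241.3 − 14) / (2241.3 + 1210 − 2 × 14) = 1210 × 2227.3 / 3423.3 ≈ 787.3 mm.
Far limit Df = s·(H − f)/(H − s) = 1210 × (2241.3 − 14) / (2241.3 − 1210) = 1210 × 2227.3 / 1031.3 ≈ 2613.3 mm.
Depth of field = Df − Dn = 2613.3 − 787.3 ≈ 1826.0 mm ≈ 1.83 m.

1.83 m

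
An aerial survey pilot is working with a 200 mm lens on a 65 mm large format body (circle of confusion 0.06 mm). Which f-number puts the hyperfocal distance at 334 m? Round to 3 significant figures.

Rearrange H = f²/(N·c) + f for N: N = f² / ((H − f)·c).
N = 200² / ((334000 − 200) × 0.06) = 40000 / 20028 ≈ 2.00.

f/2.00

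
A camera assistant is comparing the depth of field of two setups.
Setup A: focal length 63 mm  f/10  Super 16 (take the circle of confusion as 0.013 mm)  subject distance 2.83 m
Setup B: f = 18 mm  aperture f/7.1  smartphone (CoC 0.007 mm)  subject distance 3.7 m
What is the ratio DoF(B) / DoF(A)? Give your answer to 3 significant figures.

11.9

Setup A: H = 63²/(10×0.013) + 63 ≈ 30593.8 mm; DoF = Df − Dn = 3112.04 − 2594.83 ≈ 517.21 mm.
Setup B: H = 18²/(7.1×0.007) + 18 ≈ 6537.1 mm; DoF = Df − Dn = 8501.9 − 2364.5 ≈ 6137.4 mm.
Ratio = 6137.4 / 517.21 ≈ 11.9.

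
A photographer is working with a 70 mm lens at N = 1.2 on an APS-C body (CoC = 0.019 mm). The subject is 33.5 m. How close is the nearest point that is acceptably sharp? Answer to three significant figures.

29.0 m

Hyperfocal distance H = f²/(N·c) + f = 70²/(1.2 × 0.019) + 70 = 4900/0.0228 + 70 ≈ 214982.3 mm ≈ 215.0 m.
Near limit Dn = s·(H − f)/(H + s − 2f) = 33500 × (214982.3 − 70) / (214982.3 + 33500 − 2 × 70) = 33500 × 214912.3 / 248342.3 ≈ 28990 mm ≈ 29.0 m.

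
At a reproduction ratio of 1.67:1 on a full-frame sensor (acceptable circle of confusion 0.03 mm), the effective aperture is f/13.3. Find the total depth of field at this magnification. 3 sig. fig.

At magnification m, DoF ≈ 2·N_eff·c/m² = 2 × 13.3 × 0.03 / 1.67² = 0.798 / 2.789 ≈ 0.286 mm.

0.286 mm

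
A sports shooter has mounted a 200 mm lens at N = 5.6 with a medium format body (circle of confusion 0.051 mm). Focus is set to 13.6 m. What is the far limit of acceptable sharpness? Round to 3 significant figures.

Hyperfocal distance H = f²/(N·c) + f = 200²/(5.6 × 0.051) + 200 = 40000/0.2856 + 200 ≈ 140256.0 mm ≈ 140.3 m.
Far limit Df = s·(H − f)/(H − s) = 13600 × (140256.0 − 200) / (140256.0 − 13600) = 13600 × 140056.0 / 126656.0 ≈ 15039 mm ≈ 15.0 m.

15.0 m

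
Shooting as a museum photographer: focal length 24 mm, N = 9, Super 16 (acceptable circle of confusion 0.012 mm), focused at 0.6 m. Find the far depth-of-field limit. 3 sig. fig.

Hyperfocal distance H = f²/(N·c) + f = 24²/(9 × 0.012) + 24 = 576/0.108 + 24 ≈ 5357.3 mm ≈ 5.357 m.
Far limit Df = s·(H − f)/(H − s) = 600 × (5357.3 − 24) / (5357.3 − 600) = 600 × 5333.3 / 4757.3 ≈ 672.65 mm ≈ 0.673 m.

0.673 m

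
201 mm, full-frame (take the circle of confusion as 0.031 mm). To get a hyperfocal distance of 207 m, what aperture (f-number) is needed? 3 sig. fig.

f/6.30

Rearrange H = f²/(N·c) + f for N: N = f² / ((H − f)·c).
N = 201² / ((207000 − 201) × 0.031) = 40401 / 6411 ≈ 6.30.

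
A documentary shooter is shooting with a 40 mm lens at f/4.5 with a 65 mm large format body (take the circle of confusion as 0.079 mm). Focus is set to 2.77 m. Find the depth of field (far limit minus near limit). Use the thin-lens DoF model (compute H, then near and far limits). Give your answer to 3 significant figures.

Hyperfocal distance H = f²/(N·c) + f = 40²/(4.5 × 0.079) + 40 = 1600/0.3555 + 40 ≈ 4540.7 mm ≈ 4.541 m.
Near limit Dn = s·(H − f)/(H + s − 2f) = 2770 × (4540.7 − 40) / (4540.7 + 2770 − 2 × 40) = 2770 × 4500.7 / 7230.7 ≈ 1724.2 mm.
Far limit Df = s·(H − f)/(H − s) = 2770 × (4540.7 − 40) / (4540.7 − 2770) = 2770 × 4500.7 / 1770.7 ≈ 7040.7 mm.
Depth of field = Df − Dn = 7040.7 − 1724.2 ≈ 5316.5 mm ≈ 5.32 m.

5.32 m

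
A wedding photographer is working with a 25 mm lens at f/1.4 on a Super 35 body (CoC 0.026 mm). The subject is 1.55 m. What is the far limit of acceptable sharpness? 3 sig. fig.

Hyperfocal distance H = f²/(N·c) + f = 25²/(1.4 × 0.026) + 25 = 625/0.0364 + 25 ≈ 17195.3 mm ≈ 17.20 m.
Far limit Df = s·(H − f)/(H − s) = 1550 × (17195.3 − 25) / (17195.3 − 1550) = 1550 × 17170.3 / 15645.3 ≈ 1701.1 mm ≈ 1.70 m.

1.70 m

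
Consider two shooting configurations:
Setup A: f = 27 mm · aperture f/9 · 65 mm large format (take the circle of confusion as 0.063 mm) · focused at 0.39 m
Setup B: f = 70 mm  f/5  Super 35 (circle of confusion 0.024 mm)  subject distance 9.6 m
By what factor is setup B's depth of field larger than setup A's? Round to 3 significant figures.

19.8

Setup A: H = 27²/(9×0.063) + 27 ≈ 1312.7 mm; DoF = Df − Dn = 543.43 − 304.13 ≈ 239.30 mm.
Setup B: H = 70²/(5×0.024) + 70 ≈ 40903.3 mm; DoF = Df − Dn = 12522.6 − 7783.4 ≈ 4739.2 mm.
Ratio = 4739.2 / 239.30 ≈ 19.8.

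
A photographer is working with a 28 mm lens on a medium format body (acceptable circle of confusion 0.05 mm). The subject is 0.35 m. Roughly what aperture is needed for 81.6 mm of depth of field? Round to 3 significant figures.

Write h = H − f = f²/(N·c). The thin-lens limits are Dn = s·h/(h + (s−f)) and Df = s·h/(h − (s−f)), so DoF = Df − Dn = 2·s·(s−f)·h / (h² − (s−f)²).
That is a quadratic in h: DoF·h² − 2·s·(s−f)·h − DoF·(s−f)² = 0 ⇒ h = (s−f)·(s + √(s² + DoF²)) / DoF = 322 × (350 + √(350² + 81.6²)) / 81.6 = 322 × (350 + 359.386) / 81.6 ≈ 2799.3 mm.
Then N = f²/(c·h) = 28² / (0.05 × 2799.3) = 784 / 139.96 ≈ 5.60.

f/5.60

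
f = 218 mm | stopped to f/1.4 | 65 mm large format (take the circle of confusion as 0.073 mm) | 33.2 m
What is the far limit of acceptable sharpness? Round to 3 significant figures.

35.7 m

Hyperfocal distance H = f²/(N·c) + f = 218²/(1.4 × 0.073) + 218 = 47524/0.1022 + 218 ≈ 465227.8 mm ≈ 465.2 m.
Far limit Df = s·(H − f)/(H − s) = 33200 × (465227.8 − 218) / (465227.8 − 33200) = 33200 × 465009.8 / 432027.8 ≈ 35735 mm ≈ 35.7 m.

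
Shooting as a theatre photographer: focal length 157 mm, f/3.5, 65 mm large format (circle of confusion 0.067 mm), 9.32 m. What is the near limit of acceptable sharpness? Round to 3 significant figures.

8.57 m

Hyperfocal distance H = f²/(N·c) + f = 157²/(3.5 × 0.067) + 157 = 24649/0.2345 + 157 ≈ 105270.0 mm ≈ 105.3 m.
Near limit Dn = s·(H − f)/(H + s − 2f) = 9320 × (105270.0 − 157) / (105270.0 + 9320 − 2 × 157) = 9320 × 105113.0 / 114276.0 ≈ 8572.7 mm ≈ 8.57 m.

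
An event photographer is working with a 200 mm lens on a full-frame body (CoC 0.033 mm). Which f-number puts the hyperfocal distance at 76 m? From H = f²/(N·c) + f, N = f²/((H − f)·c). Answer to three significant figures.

f/16

Rearrange H = f²/(N·c) + f for N: N = f² / ((H − f)·c).
N = 200² / ((76000 − 200) × 0.033) = 40000 / 2501 ≈ 16.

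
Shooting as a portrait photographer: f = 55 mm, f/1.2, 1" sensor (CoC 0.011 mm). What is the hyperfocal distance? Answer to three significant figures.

229 m

Hyperfocal distance H = f²/(N·c) + f = 55²/(1.2 × 0.011) + 55 = 3025/0.0132 + 55 ≈ 229221.7 mm ≈ 229 m.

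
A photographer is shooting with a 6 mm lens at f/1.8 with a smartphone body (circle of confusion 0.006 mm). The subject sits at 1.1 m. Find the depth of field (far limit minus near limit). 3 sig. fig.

0.809 m

Hyperfocal distance H = f²/(N·c) + f = 6²/(1.8 × 0.006) + 6 = 36/0.0108 + 6 ≈ 3339.3 mm ≈ 3.339 m.
Near limit Dn = s·(H − f)/(H + s − 2f) = 1100 × (3339.3 − 6) / (3339.3 + 1100 − 2 × 6) = 1100 × 3333.3 / 4427.3 ≈ 828.19 mm.
Far limit Df = s·(H − f)/(H − s) = 1100 × (3339.3 − 6) / (3339.3 − 1100) = 1100 × 3333.3 / 2239.3 ≈ 1637.39 mm.
Depth of field = Df − Dn = 1637.39 − 828.19 ≈ 809.20 mm ≈ 0.809 m.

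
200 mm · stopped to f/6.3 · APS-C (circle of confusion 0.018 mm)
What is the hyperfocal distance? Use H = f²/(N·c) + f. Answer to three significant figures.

353 m

Hyperfocal distance H = f²/(N·c) + f = 200²/(6.3 × 0.018) + 200 = 40000/0.1134 + 200 ≈ 352933.7 mm ≈ 353 m.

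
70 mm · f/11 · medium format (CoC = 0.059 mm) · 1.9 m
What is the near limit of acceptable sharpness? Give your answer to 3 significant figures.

1.53 m

Hyperfocal distance H = f²/(N·c) + f = 70²/(11 × 0.059) + 70 = 4900/0.649 + 70 ≈ 7620.1 mm ≈ 7.620 m.
Near limit Dn = s·(H − f)/(H + s − 2f) = 1900 × (7620.1 − 70) / (7620.1 + 1900 − 2 × 70) = 1900 × 7550.1 / 9380.1 ≈ 1529.3 mm ≈ 1.53 m.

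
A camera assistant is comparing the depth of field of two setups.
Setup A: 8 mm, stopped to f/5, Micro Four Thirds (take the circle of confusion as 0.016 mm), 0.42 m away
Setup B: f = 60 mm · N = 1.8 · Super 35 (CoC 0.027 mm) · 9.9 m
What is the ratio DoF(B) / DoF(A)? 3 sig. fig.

Setup A: H = 8²/(5×0.016) + 8 ≈ 808.0 mm; DoF = Df − Dn = 865.98 − 277.23 ≈ 588.75 mm.
Setup B: H = 60²/(1.8×0.027) + 60 ≈ 74134.1 mm; DoF = Df − Dn = 11416.6 − 8739.1 ≈ 2677.5 mm.
Ratio = 2677.5 / 588.75 ≈ 4.55.

4.55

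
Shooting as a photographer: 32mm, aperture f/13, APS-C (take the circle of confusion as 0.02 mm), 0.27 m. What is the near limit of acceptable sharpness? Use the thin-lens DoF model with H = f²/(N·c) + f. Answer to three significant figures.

255 mm

Hyperfocal distance H = f²/(N·c) + f = 32²/(13 × 0.02) + 32 = 1024/0.26 + 32 ≈ 3970.5 mm ≈ 3.970 m.
Near limit Dn = s·(H − f)/(H + s − 2f) = 270 × (3970.5 − 32) / (3970.5 + 270 − 2 × 32) = 270 × 3938.5 / 4176.5 ≈ 254.61 mm.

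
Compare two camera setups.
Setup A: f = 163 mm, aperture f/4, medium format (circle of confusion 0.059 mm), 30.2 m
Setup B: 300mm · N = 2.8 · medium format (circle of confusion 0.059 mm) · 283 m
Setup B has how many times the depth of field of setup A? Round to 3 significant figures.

23.2

Setup A: H = 163²/(4×0.059) + 163 ≈ 112743.5 mm; DoF = Df − Dn = 41190 − 23840 ≈ 17350 mm.
Setup B: H = 300²/(2.8×0.059) + 300 ≈ 545094.2 mm; DoF = Df − Dn = 588249 − 186318 ≈ 401931 mm.
Ratio = 401931 / 17350 ≈ 23.2.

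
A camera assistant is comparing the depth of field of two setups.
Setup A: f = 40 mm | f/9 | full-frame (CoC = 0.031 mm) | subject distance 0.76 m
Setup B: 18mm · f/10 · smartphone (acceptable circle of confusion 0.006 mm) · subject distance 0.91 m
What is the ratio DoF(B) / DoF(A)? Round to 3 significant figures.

1.59

Setup A: H = 40²/(9×0.031) + 40 ≈ 5774.8 mm; DoF = Df − Dn = 869.12 − 675.23 ≈ 193.89 mm.
Setup B: H = 18²/(10×0.006) + 18 ≈ 5418.0 mm; DoF = Df − Dn = 1090.06 − 780.99 ≈ 309.07 mm.
Ratio = 309.07 / 193.89 ≈ 1.59.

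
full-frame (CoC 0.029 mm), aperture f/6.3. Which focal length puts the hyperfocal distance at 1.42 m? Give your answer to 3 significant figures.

From H = f²/(N·c) + f, with f ≪ H: f ≈ √(H·N·c) = √(1420 × 6.3 × 0.029) = √259.43 ≈ 16.11 mm.
Exact: f² + N·c·f − N·c·H = 0 ⇒ f = (−N·c + √((N·c)² + 4·N·c·H))/2 = (−0.1827 + √1037.8)/2 ≈ 16.016 mm ≈ 16.0 mm.

16.0 mm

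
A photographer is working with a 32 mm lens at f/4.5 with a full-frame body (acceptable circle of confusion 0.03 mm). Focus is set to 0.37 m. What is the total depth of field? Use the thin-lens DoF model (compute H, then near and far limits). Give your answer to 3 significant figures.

33.0 mm

Hyperfocal distance H = f²/(N·c) + f = 32²/(4.5 × 0.03) + 32 = 1024/0.135 + 32 ≈ 7617.2 mm ≈ 7.617 m.
Near limit Dn = s·(H − f)/(H + s − 2f) = 370 × (7617.2 − 32) / (7617.2 + 370 − 2 × 32) = 370 × 7585.2 / 7923.2 ≈ 354.216 mm.
Far limit Df = s·(H − f)/(H − s) = 370 × (7617.2 − 32) / (7617.2 − 370) = 370 × 7585.2 / 7247.2 ≈ 387.256 mm.
Depth of field = Df − Dn = 387.256 − 354.216 ≈ 33.040 mm.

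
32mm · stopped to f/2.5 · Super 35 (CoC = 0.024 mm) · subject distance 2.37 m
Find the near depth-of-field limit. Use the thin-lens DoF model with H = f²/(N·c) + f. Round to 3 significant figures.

Hyperfocal distance H = f²/(N·c) + f = 32²/(2.5 × 0.024) + 32 = 1024/0.06 + 32 ≈ 17098.7 mm ≈ 17.10 m.
Near limit Dn = s·(H − f)/(H + s − 2f) = 2370 × (17098.7 − 32) / (17098.7 + 2370 − 2 × 32) = 2370 × 17066.7 / 19404.7 ≈ 2084.4 mm ≈ 2.08 m.

2.08 m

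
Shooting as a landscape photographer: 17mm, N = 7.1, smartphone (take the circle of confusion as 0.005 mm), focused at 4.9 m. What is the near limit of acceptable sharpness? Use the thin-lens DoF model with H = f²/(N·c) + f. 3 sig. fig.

Hyperfocal distance H = f²/(N·c) + f = 17²/(7.1 × 0.005) + 17 = 289/0.0355 + 17 ≈ 8157.8 mm ≈ 8.158 m.
Near limit Dn = s·(H − f)/(H + s − 2f) = 4900 × (8157.8 − 17) / (8157.8 + 4900 − 2 × 17) = 4900 × 8140.8 / 13023.8 ≈ 3062.9 mm ≈ 3.06 m.

3.06 m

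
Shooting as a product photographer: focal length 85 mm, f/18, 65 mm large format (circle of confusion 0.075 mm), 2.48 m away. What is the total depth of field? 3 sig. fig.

Hyperfocal distance H = f²/(N·c) + f = 85²/(18 × 0.075) + 85 = 7225/1.35 + 85 ≈ 5436.9 mm ≈ 5.437 m.
Near limit Dn = s·(H − f)/(H + s − 2f) = 2480 × (5436.9 − 85) / (5436.9 + 2480 − 2 × 85) = 2480 × 5351.9 / 7746.9 ≈ 1713.3 mm.
Far limit Df = s·(H − f)/(H − s) = 2480 × (5436.9 − 85) / (5436.9 − 2480) = 2480 × 5351.9 / 2956.9 ≈ 4488.8 mm.
Depth of field = Df − Dn = 4488.8 − 1713.3 ≈ 2775.5 mm ≈ 2.78 m.

2.78 m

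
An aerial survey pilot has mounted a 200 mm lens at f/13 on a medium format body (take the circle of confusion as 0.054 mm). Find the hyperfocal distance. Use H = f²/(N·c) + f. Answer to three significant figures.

57.2 m

Hyperfocal distance H = f²/(N·c) + f = 200²/(13 × 0.054) + 200 = 40000/0.702 + 200 ≈ 57180.1 mm ≈ 57.2 m.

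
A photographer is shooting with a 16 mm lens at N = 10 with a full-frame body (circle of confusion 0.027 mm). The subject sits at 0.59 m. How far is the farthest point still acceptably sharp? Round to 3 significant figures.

Hyperfocal distance H = f²/(N·c) + f = 16²/(10 × 0.027) + 16 = 256/0.27 + 16 ≈ 964.1 mm ≈ 0.964 m.
Far limit Df = s·(H − f)/(H − s) = 590 × (964.1 − 16) / (964.1 − 590) = 590 × 948.1 / 374.1 ≈ 1495.1 mm ≈ 1.50 m.

1.50 m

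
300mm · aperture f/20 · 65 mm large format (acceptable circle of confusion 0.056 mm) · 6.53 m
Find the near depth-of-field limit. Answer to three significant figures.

Hyperfocal distance H = f²/(N·c) + f = 300²/(20 × 0.056) + 300 = 90000/1.12 + 300 ≈ 80657.1 mm ≈ 80.66 m.
Near limit Dn = s·(H − f)/(H + s − 2f) = 6530 × (80657.1 − 300) / (80657.1 + 6530 − 2 × 300) = 6530 × 80357.1 / 86587.1 ≈ 6060.2 mm ≈ 6.06 m.

6.06 m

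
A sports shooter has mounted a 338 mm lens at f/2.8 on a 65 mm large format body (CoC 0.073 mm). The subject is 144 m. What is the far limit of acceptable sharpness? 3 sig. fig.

194 m

Hyperfocal distance H = f²/(N·c) + f = 338²/(2.8 × 0.073) + 338 = 114244/0.2044 + 338 ≈ 559261.7 mm ≈ 559.3 m.
Far limit Df = s·(H − f)/(H − s) = 144000 × (559261.7 − 338) / (559261.7 − 144000) = 144000 × 558923.7 / 415261.7 ≈ 193818 mm ≈ 194 m.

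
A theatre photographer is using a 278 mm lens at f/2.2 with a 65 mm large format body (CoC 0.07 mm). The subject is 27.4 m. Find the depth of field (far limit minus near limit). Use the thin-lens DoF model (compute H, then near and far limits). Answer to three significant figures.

Hyperfocal distance H = f²/(N·c) + f = 278²/(2.2 × 0.07) + 278 = 77284/0.154 + 278 ≈ 502122.2 mm ≈ 502.1 m.
Near limit Dn = s·(H − f)/(H + s − 2f) = 27400 × (502122.2 − 278) / (502122.2 + 27400 − 2 × 278) = 27400 × 501844.2 / 528966.2 ≈ 25995.1 mm.
Far limit Df = s·(H − f)/(H − s) = 27400 × (502122.2 − 278) / (502122.2 − 27400) = 27400 × 501844.2 / 474722.2 ≈ 28965.4 mm.
Depth of field = Df − Dn = 28965.4 − 25995.1 ≈ 2970.3 mm ≈ 2.97 m.

2.97 m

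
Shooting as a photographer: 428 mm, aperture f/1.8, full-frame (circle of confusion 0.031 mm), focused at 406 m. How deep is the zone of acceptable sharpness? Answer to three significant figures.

102 m

Hyperfocal distance H = f²/(N·c) + f = 428²/(1.8 × 0.031) + 428 = 183184/0.0558 + 428 ≈ 3283295.4 mm ≈ 3283 m.
Near limit Dn = s·(H − f)/(H + s − 2f) = 406000 × (3283295.4 − 428) / (3283295.4 + 406000 − 2 × 428) = 406000 × 3282867.4 / 3688439.4 ≈ 361357 mm.
Far limit Df = s·(H − f)/(H − s) = 406000 × (3283295.4 − 428) / (3283295.4 − 406000) = 406000 × 3282867.4 / 2877295.4 ≈ 463228 mm.
Depth of field = Df − Dn = 463228 − 361357 ≈ 101871 mm ≈ 102 m.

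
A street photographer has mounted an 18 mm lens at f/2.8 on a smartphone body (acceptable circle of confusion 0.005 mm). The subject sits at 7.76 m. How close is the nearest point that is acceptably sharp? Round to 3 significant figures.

Hyperfocal distance H = f²/(N·c) + f = 18²/(2.8 × 0.005) + 18 = 324/0.014 + 18 ≈ 23160.9 mm ≈ 23.16 m.
Near limit Dn = s·(H − f)/(H + s − 2f) = 7760 × (23160.9 − 18) / (23160.9 + 7760 − 2 × 18) = 7760 × 23142.9 / 30884.9 ≈ 5814.8 mm ≈ 5.81 m.

5.81 m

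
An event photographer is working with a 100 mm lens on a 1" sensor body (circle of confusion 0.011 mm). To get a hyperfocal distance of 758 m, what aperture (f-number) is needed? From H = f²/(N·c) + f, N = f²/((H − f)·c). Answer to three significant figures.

f/1.20

Rearrange H = f²/(N·c) + f for N: N = f² / ((H − f)·c).
N = 100² / ((758000 − 100) × 0.011) = 10000 / 8337 ≈ 1.20.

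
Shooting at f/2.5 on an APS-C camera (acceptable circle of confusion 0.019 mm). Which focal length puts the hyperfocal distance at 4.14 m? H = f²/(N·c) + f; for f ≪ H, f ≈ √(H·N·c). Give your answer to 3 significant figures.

14.0 mm

From H = f²/(N·c) + f, with f ≪ H: f ≈ √(H·N·c) = √(4140 × 2.5 × 0.019) = √196.65 ≈ 14.02 mm.
The +f correction barely moves this — solving exactly, f² + N·c·f − N·c·H = 0 ⇒ f = (−N·c + √((N·c)² + 4·N·c·H))/2 = (−0.0475 + √786.60)/2 ≈ 13.999 mm, so f ≈ 14.0 mm.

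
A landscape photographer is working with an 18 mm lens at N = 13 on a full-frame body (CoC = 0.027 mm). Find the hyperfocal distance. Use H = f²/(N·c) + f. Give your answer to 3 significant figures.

0.941 m

Hyperfocal distance H = f²/(N·c) + f = 18²/(13 × 0.027) + 18 = 324/0.351 + 18 ≈ 941.1 mm ≈ 0.941 m.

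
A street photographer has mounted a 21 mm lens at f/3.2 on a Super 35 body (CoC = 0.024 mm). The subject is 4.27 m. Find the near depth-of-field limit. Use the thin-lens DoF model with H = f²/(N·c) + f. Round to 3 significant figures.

2.45 m

Hyperfocal distance H = f²/(N·c) + f = 21²/(3.2 × 0.024) + 21 = 441/0.0768 + 21 ≈ 5763.2 mm ≈ 5.763 m.
Near limit Dn = s·(H − f)/(H + s − 2f) = 4270 × (5763.2 − 21) / (5763.2 + 4270 − 2 × 21) = 4270 × 5742.2 / 9991.2 ≈ 2454.1 mm ≈ 2.45 m.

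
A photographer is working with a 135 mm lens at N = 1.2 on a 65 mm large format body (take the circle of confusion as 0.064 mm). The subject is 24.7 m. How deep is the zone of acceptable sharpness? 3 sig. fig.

Hyperfocal distance H = f²/(N·c) + f = 135²/(1.2 × 0.064) + 135 = 18225/0.0768 + 135 ≈ 237439.7 mm ≈ 237.4 m.
Near limit Dn = s·(H − f)/(H + s − 2f) = 24700 × (237439.7 − 135) / (237439.7 + 24700 − 2 × 135) = 24700 × 237304.7 / 261869.7 ≈ 22383.0 mm.
Far limit Df = s·(H − f)/(H − s) = 24700 × (237439.7 − 135) / (237439.7 − 24700) = 24700 × 237304.7 / 212739.7 ≈ 27552.1 mm.
Depth of field = Df − Dn = 27552.1 − 22383.0 ≈ 5169.1 mm ≈ 5.17 m.

5.17 m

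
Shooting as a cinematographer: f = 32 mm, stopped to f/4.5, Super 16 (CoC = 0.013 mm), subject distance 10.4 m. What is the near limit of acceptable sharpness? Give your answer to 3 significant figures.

Hyperfocal distance H = f²/(N·c) + f = 32²/(4.5 × 0.013) + 32 = 1024/0.0585 + 32 ≈ 17536.3 mm ≈ 17.54 m.
Near limit Dn = s·(H − f)/(H + s − 2f) = 10400 × (17536.3 − 32) / (17536.3 + 10400 − 2 × 32) = 10400 × 17504.3 / 27872.3 ≈ 6531.4 mm ≈ 6.53 m.

6.53 m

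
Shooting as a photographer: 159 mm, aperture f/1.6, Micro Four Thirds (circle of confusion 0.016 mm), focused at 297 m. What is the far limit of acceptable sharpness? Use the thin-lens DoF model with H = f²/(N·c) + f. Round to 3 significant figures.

Hyperfocal distance H = f²/(N·c) + f = 159²/(1.6 × 0.016) + 159 = 25281/0.0256 + 159 ≈ 987698.1 mm ≈ 987.7 m.
Far limit Df = s·(H − f)/(H − s) = 297000 × (987698.1 − 159) / (987698.1 − 297000) = 297000 × 987539.1 / 690698.1 ≈ 424642 mm ≈ 425 m.

425 m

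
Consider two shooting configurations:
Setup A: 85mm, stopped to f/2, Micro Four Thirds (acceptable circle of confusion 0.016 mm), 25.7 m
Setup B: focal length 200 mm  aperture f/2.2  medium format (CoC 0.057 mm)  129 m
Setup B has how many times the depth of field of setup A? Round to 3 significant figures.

Setup A: H = 85²/(2×0.016) + 85 ≈ 225866.2 mm; DoF = Df − Dn = 28988.8 − 23081.4 ≈ 5907.4 mm.
Setup B: H = 200²/(2.2×0.057) + 200 ≈ 319179.3 mm; DoF = Df − Dn = 216366 − 91894 ≈ 124472 mm.
Ratio = 124472 / 5907.4 ≈ 21.1.

21.1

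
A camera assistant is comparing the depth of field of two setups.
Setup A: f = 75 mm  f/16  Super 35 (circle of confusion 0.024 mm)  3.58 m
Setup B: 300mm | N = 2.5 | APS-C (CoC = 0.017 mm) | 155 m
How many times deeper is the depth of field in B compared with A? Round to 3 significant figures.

12.5

Setup A: H = 75²/(16×0.024) + 75 ≈ 14723.4 mm; DoF = Df − Dn = 4706.0 − 2888.8 ≈ 1817.2 mm.
Setup B: H = 300²/(2.5×0.017) + 300 ≈ 2117947.1 mm; DoF = Df − Dn = 167216 − 144448 ≈ 22768 mm.
Ratio = 22768 / 1817.2 ≈ 12.5.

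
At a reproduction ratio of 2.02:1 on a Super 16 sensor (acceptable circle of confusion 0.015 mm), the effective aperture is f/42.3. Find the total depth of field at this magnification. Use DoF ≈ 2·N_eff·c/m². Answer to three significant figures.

At magnification m, DoF ≈ 2·N_eff·c/m² = 2 × 42.3 × 0.015 / 2.02² = 1.269 / 4.08 ≈ 0.311 mm.

0.311 mm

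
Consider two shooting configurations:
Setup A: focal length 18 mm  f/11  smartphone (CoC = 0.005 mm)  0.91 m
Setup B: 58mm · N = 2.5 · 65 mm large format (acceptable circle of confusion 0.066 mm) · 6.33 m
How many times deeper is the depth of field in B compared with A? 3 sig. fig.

Setup A: H = 18²/(11×0.005) + 18 ≈ 5908.9 mm; DoF = Df − Dn = 1072.38 − 790.33 ≈ 282.05 mm.
Setup B: H = 58²/(2.5×0.066) + 58 ≈ 20445.9 mm; DoF = Df − Dn = 9142.6 − 4840.8 ≈ 4301.8 mm.
Ratio = 4301.8 / 282.05 ≈ 15.3.

15.3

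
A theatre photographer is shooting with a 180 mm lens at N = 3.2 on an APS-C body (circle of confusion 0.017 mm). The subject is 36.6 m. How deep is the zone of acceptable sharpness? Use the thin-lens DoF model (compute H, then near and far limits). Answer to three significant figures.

Hyperfocal distance H = f²/(N·c) + f = 180²/(3.2 × 0.017) + 180 = 32400/0.0544 + 180 ≈ 595768.2 mm ≈ 595.8 m.
Near limit Dn = s·(H − f)/(H + s − 2f) = 36600 × (595768.2 − 180) / (595768.2 + 36600 − 2 × 180) = 36600 × 595588.2 / 632008.2 ≈ 34490.9 mm.
Far limit Df = s·(H − f)/(H − s) = 36600 × (595768.2 − 180) / (595768.2 − 36600) = 36600 × 595588.2 / 559168.2 ≈ 38983.8 mm.
Depth of field = Df − Dn = 38983.8 − 34490.9 ≈ 4492.9 mm ≈ 4.49 m.

4.49 m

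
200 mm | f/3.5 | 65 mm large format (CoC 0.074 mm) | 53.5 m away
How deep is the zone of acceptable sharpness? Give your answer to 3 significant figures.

Hyperfocal distance H = f²/(N·c) + f = 200²/(3.5 × 0.074) + 200 = 40000/0.259 + 200 ≈ 154640.2 mm ≈ 154.6 m.
Near limit Dn = s·(H − f)/(H + s − 2f) = 53500 × (154640.2 − 200) / (154640.2 + 53500 − 2 × 200) = 53500 × 154440.2 / 207740.2 ≈ 39773 mm.
Far limit Df = s·(H − f)/(H − s) = 53500 × (154640.2 − 200) / (154640.2 − 53500) = 53500 × 154440.2 / 101140.2 ≈ 81694 mm.
Depth of field = Df − Dn = 81694 − 39773 ≈ 41921 mm ≈ 41.9 m.

41.9 m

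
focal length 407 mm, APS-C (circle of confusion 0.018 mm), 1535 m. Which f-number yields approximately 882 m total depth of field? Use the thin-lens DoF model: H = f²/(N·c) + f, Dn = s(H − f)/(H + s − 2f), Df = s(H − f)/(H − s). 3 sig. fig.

Write h = H − f = f²/(N·c). The thin-lens limits are Dn = s·h/(h + (s−f)) and Df = s·h/(h − (s−f)), so DoF = Df − Dn = 2·s·(s−f)·h / (h² − (s−f)²).
That is a quadratic in h: DoF·h² − 2·s·(s−f)·h − DoF·(s−f)² = 0 ⇒ h = (s−f)·(s + √(s² + DoF²)) / DoF = 1534593 × (1535000 + √(1535000² + 882000²)) / 882000 = 1534593 × (1535000 + 1770353) / 882000 ≈ 5750988 mm.
Then N = f²/(c·h) = 407² / (0.018 × 5750988) = 165649 / 103518 ≈ 1.60.

f/1.60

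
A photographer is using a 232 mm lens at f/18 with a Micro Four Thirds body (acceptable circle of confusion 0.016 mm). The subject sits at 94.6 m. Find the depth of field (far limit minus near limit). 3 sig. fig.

128 m

Hyperfocal distance H = f²/(N·c) + f = 232²/(18 × 0.016) + 232 = 53824/0.288 + 232 ≈ 187120.9 mm ≈ 187.1 m.
Near limit Dn = s·(H − f)/(H + s − 2f) = 94600 × (187120.9 − 232) / (187120.9 + 94600 − 2 × 232) = 94600 × 186888.9 / 281256.9 ≈ 62860 mm.
Far limit Df = s·(H − f)/(H − s) = 94600 × (187120.9 − 232) / (187120.9 − 94600) = 94600 × 186888.9 / 92520.9 ≈ 191089 mm.
Depth of field = Df − Dn = 191089 − 62860 ≈ 128229 mm ≈ 128 m.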